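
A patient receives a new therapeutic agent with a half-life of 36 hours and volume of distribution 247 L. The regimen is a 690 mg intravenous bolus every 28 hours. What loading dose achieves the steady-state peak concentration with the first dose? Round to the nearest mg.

f = (1/2)^(28/36) ≈ 0.583265; accumulation ratio R = 1/(1−f) ≈ 2.39961.
Loading dose to hit Cmax,ss on first dose: D_load = D_maint·R ≈ 690 × 2.39961 ≈ 1655.73 mg.

1656 mg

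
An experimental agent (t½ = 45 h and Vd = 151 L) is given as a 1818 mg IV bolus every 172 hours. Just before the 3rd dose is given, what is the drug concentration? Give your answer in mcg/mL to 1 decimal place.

0.9 mcg/mL

f = (1/2)^(τ/t½) = (1/2)^(172/45) ≈ 0.0707.
C₀ = D/Vd = 1818/151 ≈ 12.040 mcg/mL.
Before the 3rd dose, 2 doses have been given. Superposition: Cmin = C₀·(f + f²).
≈ 12.040 × (0.0707 + 0.0050) ≈ 12.040 × 0.0757 ≈ 0.911 mcg/mL.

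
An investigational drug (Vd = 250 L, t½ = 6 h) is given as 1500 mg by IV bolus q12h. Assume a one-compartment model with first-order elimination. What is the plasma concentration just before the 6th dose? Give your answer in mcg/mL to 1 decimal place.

2.0 mcg/mL

f = (1/2)^(τ/t½) = (1/2)^(12/6) ≈ 0.2500.
C₀ = D/Vd = 1500/250 ≈ 6.000 mcg/mL.
Before the 6th dose, 5 doses have been given. Superposition: Cmin = C₀·(f + f² + … + f^5).
≈ 6.000 × (0.2500 + 0.0625 + 0.0156 + 0.0039 + 0.0010) ≈ 6.000 × 0.3330 ≈ 1.998 mcg/mL.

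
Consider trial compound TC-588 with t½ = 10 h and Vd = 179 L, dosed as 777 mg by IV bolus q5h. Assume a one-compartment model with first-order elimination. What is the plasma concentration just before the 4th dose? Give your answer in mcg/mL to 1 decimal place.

f = (1/2)^(τ/t½) = (1/2)^(5/10) ≈ 0.7071.
C₀ = D/Vd = 777/179 ≈ 4.341 mcg/mL.
Before the 4th dose, 3 doses have been given. Superposition: Cmin = C₀·(f + f² + … + f^3).
≈ 4.341 × (0.7071 + 0.5000 + 0.3535) ≈ 4.341 × 1.5606 ≈ 6.775 mcg/mL.

6.8 mcg/mL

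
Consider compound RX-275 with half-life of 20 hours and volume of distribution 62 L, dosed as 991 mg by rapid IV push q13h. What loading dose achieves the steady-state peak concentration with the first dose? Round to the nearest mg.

2732 mg

f = (1/2)^(13/20) ≈ 0.637280; accumulation ratio R = 1/(1−f) ≈ 2.75695.
Loading dose to hit Cmax,ss on first dose: D_load = D_maint·R ≈ 991 × 2.75695 ≈ 2732.14 mg.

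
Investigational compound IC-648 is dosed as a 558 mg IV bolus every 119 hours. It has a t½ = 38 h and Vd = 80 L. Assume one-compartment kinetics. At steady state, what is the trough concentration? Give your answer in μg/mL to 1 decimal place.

Over one 119-h interval, 119/38 ≈ 3.1316 half-lives elapse, leaving f ≈ 0.1141 of each dose.
Accumulation ratio R = 1/(1 − f) ≈ 1/0.8859 ≈ 1.1288.
Single-dose peak C₀ = D/Vd = 558/80 ≈ 6.975 μg/mL.
Cmax,ss = C₀/(1 − f) ≈ 6.975/0.8859 ≈ 7.873 μg/mL.
Steady-state trough Cmin,ss = Cmax,ss·f ≈ 7.873 × 0.1141 ≈ 0.898 μg/mL.

0.9 μg/mL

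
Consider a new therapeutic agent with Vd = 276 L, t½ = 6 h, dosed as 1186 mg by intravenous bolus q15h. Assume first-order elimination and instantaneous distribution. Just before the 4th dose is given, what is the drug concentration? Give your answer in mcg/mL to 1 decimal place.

f = (1/2)^(τ/t½) = (1/2)^(15/6) ≈ 0.1768.
C₀ = D/Vd = 1186/276 ≈ 4.297 mcg/mL.
Before the 4th dose, 3 doses have been given. Superposition: Cmin = C₀·(f + f² + … + f^3).
≈ 4.297 × (0.1768 + 0.0313 + 0.0055) ≈ 4.297 × 0.2136 ≈ 0.918 mcg/mL.

0.9 mcg/mL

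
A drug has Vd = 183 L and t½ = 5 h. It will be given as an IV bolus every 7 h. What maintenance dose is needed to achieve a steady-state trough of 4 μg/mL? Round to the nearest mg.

1200 mg

τ/t½ = 7/5 ≈ 1.4, so f = (1/2)^(7/5) ≈ 0.378929.
Cmin,ss = (D/Vd)·f/(1−f), so D = Cmin,ss·Vd·(1−f)/f.
D = 4 × 183 × (1−f)/f ≈ 4 × 183 × 1.63902 ≈ 1199.76 mg.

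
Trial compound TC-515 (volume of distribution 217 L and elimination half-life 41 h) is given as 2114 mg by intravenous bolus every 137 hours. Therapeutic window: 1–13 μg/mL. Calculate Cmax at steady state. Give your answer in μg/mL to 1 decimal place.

10.8 μg/mL

Over one 137-h interval, 137/41 ≈ 3.3415 half-lives elapse, leaving f ≈ 0.0987 of each dose.
Accumulation ratio R = 1/(1 − f) ≈ 1/0.9013 ≈ 1.1095.
Each bolus raises the concentration by D/Vd = 2114/217 ≈ 9.742 μg/mL.
Steady-state peak Cmax,ss = C₀·R ≈ 9.742 × 1.1095 ≈ 10.809 μg/mL.
Peak 10.8 μg/mL vs MTC 13 μg/mL: below toxic threshold.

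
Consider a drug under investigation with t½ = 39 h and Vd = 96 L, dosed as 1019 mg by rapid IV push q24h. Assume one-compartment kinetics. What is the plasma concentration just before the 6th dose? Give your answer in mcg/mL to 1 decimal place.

f = (1/2)^(τ/t½) = (1/2)^(24/39) ≈ 0.6528.
C₀ = D/Vd = 1019/96 ≈ 10.615 mcg/mL.
Before the 6th dose, 5 doses have been given. Superposition: Cmin = C₀·(f + f² + … + f^5).
≈ 10.615 × (0.6528 + 0.4261 + 0.2782 + 0.1816 + 0.1185) ≈ 10.615 × 1.6572 ≈ 17.591 mcg/mL.

17.6 mcg/mL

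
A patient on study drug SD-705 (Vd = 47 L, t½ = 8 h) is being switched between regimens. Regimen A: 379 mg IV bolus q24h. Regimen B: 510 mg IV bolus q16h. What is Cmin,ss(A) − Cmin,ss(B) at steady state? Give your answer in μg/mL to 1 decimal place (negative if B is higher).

Regimen A: f = (1/2)^(24/8) ≈ 0.1250; Cmin,ss = (379/47)·f/(1−f) ≈ 1.152 μg/mL.
Regimen B: f = (1/2)^(16/8) ≈ 0.2500; Cmin,ss = (510/47)·f/(1−f) ≈ 3.617 μg/mL.
Difference ≈ 1.152 − 3.617 ≈ -2.465 μg/mL.

-2.5 μg/mL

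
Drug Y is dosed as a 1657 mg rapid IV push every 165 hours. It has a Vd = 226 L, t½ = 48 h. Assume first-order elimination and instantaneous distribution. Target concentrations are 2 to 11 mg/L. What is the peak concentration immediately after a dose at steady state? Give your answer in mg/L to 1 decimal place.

8.1 mg/L

τ/t½ = 165/48 ≈ 3.4375, so fraction remaining f = (1/2)^(165/48) ≈ 0.0923.
Accumulation ratio R = 1/(1 − f) ≈ 1/0.9077 ≈ 1.1017.
Single-dose peak C₀ = D/Vd = 1657/226 ≈ 7.332 mg/L.
Steady-state peak Cmax,ss = C₀·R ≈ 7.332 × 1.1017 ≈ 8.078 mg/L.
Peak 8.1 mg/L vs MTC 11 mg/L: below toxic threshold.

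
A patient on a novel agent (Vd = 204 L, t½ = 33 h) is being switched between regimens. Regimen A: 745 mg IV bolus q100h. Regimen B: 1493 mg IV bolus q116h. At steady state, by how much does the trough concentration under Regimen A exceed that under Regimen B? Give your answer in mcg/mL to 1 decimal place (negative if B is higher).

Regimen A: f = (1/2)^(100/33) ≈ 0.1224; Cmin,ss = (745/204)·f/(1−f) ≈ 0.509 mcg/mL.
Regimen B: f = (1/2)^(116/33) ≈ 0.0875; Cmin,ss = (1493/204)·f/(1−f) ≈ 0.702 mcg/mL.
Difference ≈ 0.509 − 0.702 ≈ -0.193 mcg/mL.

-0.2 mcg/mL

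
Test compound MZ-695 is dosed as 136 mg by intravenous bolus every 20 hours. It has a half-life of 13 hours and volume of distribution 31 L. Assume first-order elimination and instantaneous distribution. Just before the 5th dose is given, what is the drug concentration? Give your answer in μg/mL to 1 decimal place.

2.3 μg/mL

f = (1/2)^(τ/t½) = (1/2)^(20/13) ≈ 0.3443.
C₀ = D/Vd = 136/31 ≈ 4.387 μg/mL.
Before the 5th dose, 4 doses have been given. Superposition: Cmin = C₀·(f + f² + … + f^4).
≈ 4.387 × (0.3443 + 0.1185 + 0.0408 + 0.0141) ≈ 4.387 × 0.5177 ≈ 2.271 μg/mL.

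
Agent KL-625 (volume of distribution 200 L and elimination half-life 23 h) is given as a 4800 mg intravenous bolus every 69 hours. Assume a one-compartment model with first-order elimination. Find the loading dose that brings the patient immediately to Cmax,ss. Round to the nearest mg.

f = (1/2)^(69/23) ≈ 0.125000; accumulation ratio R = 1/(1−f) ≈ 1.14286.
Loading dose to hit Cmax,ss on first dose: D_load = D_maint·R ≈ 4800 × 1.14286 ≈ 5485.73 mg.

5486 mg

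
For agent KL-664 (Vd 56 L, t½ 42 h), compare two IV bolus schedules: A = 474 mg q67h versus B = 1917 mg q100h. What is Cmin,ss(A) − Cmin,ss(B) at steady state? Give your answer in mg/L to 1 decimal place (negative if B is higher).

-3.9 mg/L

Regimen A: f = (1/2)^(67/42) ≈ 0.3310; Cmin,ss = (474/56)·f/(1−f) ≈ 4.188 mg/L.
Regimen B: f = (1/2)^(100/42) ≈ 0.1920; Cmin,ss = (1917/56)·f/(1−f) ≈ 8.134 mg/L.
Difference ≈ 4.188 − 8.134 ≈ -3.946 mg/L.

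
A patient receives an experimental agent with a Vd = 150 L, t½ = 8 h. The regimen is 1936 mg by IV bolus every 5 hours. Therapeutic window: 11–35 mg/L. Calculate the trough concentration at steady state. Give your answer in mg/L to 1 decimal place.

23.8 mg/L

k = ln2/t½ = ln2/8 ≈ 0.086643 h⁻¹; fraction remaining f = e^(−kτ) = e^(−0.086643×5) ≈ 0.6484.
Accumulation ratio R = 1/(1 − f) ≈ 1/0.3516 ≈ 2.8441.
Single-dose peak C₀ = D/Vd = 1936/150 ≈ 12.907 mg/L.
Steady-state peak Cmax,ss = C₀·R ≈ 12.907 × 2.8441 ≈ 36.709 mg/L.
Steady-state trough Cmin,ss = Cmax,ss·f ≈ 36.709 × 0.6484 ≈ 23.802 mg/L.
Trough 23.8 mg/L vs MEC 11 mg/L: adequate.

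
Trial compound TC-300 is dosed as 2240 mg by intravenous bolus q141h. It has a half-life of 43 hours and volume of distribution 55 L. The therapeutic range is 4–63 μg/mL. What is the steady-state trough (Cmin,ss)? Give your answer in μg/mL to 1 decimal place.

4.7 μg/mL

k = ln2/t½ = ln2/43 ≈ 0.016120 h⁻¹; fraction remaining f = e^(−kτ) = e^(−0.016120×141) ≈ 0.1030.
Accumulation ratio R = 1/(1 − f) ≈ 1/0.8970 ≈ 1.1148.
Each bolus raises the concentration by D/Vd = 2240/55 ≈ 40.727 μg/mL.
Cmax,ss = C₀/(1 − f) ≈ 40.727/0.8970 ≈ 45.404 μg/mL.
One interval later, Cmin,ss = Cmax,ss·e^(−kτ) ≈ 45.404 × 0.1030 ≈ 4.677 μg/mL.
Trough 4.7 μg/mL vs MEC 4 μg/mL: adequate.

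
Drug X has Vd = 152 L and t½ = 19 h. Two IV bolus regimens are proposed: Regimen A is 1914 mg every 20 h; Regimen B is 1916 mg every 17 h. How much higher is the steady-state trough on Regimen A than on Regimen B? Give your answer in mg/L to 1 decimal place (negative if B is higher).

-2.9 mg/L

Regimen A: f = (1/2)^(20/19) ≈ 0.4821; Cmin,ss = (1914/152)·f/(1−f) ≈ 11.722 mg/L.
Regimen B: f = (1/2)^(17/19) ≈ 0.5378; Cmin,ss = (1916/152)·f/(1−f) ≈ 14.667 mg/L.
Difference ≈ 11.722 − 14.667 ≈ -2.945 mg/L.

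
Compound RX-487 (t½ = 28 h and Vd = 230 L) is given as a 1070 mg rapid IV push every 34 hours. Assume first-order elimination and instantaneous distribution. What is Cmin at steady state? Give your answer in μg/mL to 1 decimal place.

3.5 μg/mL

τ/t½ = 34/28 ≈ 1.2143, so fraction remaining f = (1/2)^(34/28) ≈ 0.4310.
Accumulation ratio R = 1/(1 − f) ≈ 1/0.5690 ≈ 1.7575.
Single-dose peak C₀ = D/Vd = 1070/230 ≈ 4.652 μg/mL.
Cmax,ss = C₀/(1 − f) ≈ 4.652/0.5690 ≈ 8.176 μg/mL.
Steady-state trough Cmin,ss = Cmax,ss·f ≈ 8.176 × 0.4310 ≈ 3.524 μg/mL.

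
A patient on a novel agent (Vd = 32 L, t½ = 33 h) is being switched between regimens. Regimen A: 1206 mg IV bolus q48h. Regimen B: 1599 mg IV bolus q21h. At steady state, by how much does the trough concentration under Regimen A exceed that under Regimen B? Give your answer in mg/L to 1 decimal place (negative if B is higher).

Regimen A: f = (1/2)^(48/33) ≈ 0.3649; Cmin,ss = (1206/32)·f/(1−f) ≈ 21.654 mg/L.
Regimen B: f = (1/2)^(21/33) ≈ 0.6433; Cmin,ss = (1599/32)·f/(1−f) ≈ 90.117 mg/L.
Difference ≈ 21.654 − 90.117 ≈ -68.463 mg/L.

-68.5 mg/L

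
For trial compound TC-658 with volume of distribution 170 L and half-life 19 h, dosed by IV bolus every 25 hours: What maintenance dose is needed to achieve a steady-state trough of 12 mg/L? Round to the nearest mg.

τ/t½ = 25/19 ≈ 1.3158, so f = (1/2)^(25/19) ≈ 0.401706.
Cmin,ss = (D/Vd)·f/(1−f), so D = Cmin,ss·Vd·(1−f)/f.
D = 12 × 170 × (1−f)/f ≈ 12 × 170 × 1.48938 ≈ 3038.34 mg.

3038 mg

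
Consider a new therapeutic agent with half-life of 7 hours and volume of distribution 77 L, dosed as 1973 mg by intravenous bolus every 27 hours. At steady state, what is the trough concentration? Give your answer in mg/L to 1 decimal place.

1.9 mg/L

τ/t½ = 27/7 ≈ 3.8571, so fraction remaining f = (1/2)^(27/7) ≈ 0.0690.
Accumulation ratio R = 1/(1 − f) ≈ 1/0.9310 ≈ 1.0741.
Each bolus raises the concentration by D/Vd = 1973/77 ≈ 25.623 mg/L.
Cmax,ss = C₀/(1 − f) ≈ 25.623/0.9310 ≈ 27.522 mg/L.
Steady-state trough Cmin,ss = Cmax,ss·f ≈ 27.522 × 0.0690 ≈ 1.899 mg/L.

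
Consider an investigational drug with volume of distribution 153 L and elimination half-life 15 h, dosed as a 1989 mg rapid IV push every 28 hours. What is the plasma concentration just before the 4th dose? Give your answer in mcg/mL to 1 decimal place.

f = (1/2)^(τ/t½) = (1/2)^(28/15) ≈ 0.2742.
C₀ = D/Vd = 1989/153 ≈ 13.000 mcg/mL.
Before the 4th dose, 3 doses have been given. Superposition: Cmin = C₀·(f + f² + … + f^3).
≈ 13.000 × (0.2742 + 0.0752 + 0.0206) ≈ 13.000 × 0.3700 ≈ 4.810 mcg/mL.

4.8 mcg/mL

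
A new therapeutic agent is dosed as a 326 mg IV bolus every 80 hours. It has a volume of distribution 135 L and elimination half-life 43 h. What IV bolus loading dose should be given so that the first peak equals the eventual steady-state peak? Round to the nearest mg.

450 mg

f = (1/2)^(80/43) ≈ 0.275387; accumulation ratio R = 1/(1−f) ≈ 1.38005.
Loading dose to hit Cmax,ss on first dose: D_load = D_maint·R ≈ 326 × 1.38005 ≈ 449.90 mg.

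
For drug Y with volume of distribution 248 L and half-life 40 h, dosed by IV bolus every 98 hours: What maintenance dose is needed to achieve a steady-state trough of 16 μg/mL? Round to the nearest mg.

17714 mg

τ/t½ = 98/40 ≈ 2.45, so f = (1/2)^(98/40) ≈ 0.183011.
Cmin,ss = (D/Vd)·f/(1−f), so D = Cmin,ss·Vd·(1−f)/f.
D = 16 × 248 × (1−f)/f ≈ 16 × 248 × 4.46415 ≈ 17713.75 mg.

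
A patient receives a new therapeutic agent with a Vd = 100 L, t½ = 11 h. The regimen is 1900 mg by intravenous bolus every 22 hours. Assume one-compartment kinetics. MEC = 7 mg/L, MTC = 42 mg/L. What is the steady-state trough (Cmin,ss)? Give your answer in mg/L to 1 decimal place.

τ = 22 h = 2 half-lives, so f = (1/2)^2 = 0.25.
Accumulation ratio R = 1/(1 − f) = 1/0.75 = 4/3.
Single-dose peak C₀ = D/Vd = 1900/100 = 19 mg/L.
Steady-state peak Cmax,ss = C₀·R = 19 × 4/3 ≈ 25.333 mg/L.
Steady-state trough Cmin,ss = Cmax,ss·f ≈ 25.333 × 0.25 ≈ 6.333 mg/L.
Trough 6.3 mg/L vs MEC 7 mg/L: subtherapeutic.

6.3 mg/L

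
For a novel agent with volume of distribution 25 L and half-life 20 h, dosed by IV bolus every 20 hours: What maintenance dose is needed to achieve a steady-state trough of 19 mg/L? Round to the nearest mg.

τ/t½ = 20/20 ≈ 1, so f = (1/2)^(20/20) ≈ 0.500000.
Cmin,ss = (D/Vd)·f/(1−f), so D = Cmin,ss·Vd·(1−f)/f.
D = 19 × 25 × (1−f)/f ≈ 19 × 25 × 1.00000 ≈ 475.00 mg.

475 mg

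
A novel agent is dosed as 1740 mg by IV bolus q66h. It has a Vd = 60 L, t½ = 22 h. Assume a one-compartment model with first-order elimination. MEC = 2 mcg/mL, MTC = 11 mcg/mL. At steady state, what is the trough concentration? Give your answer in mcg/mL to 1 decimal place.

The dosing interval is 3 half-lives, so f = 2^(−3) = 0.125.
At steady state, R = 1/(1 − 0.125) = 8/7.
Single-dose peak C₀ = D/Vd = 1740/60 = 29 mcg/mL.
Steady-state peak Cmax,ss = C₀·R = 29 × 8/7 ≈ 33.143 mcg/mL.
Steady-state trough Cmin,ss = Cmax,ss·f ≈ 33.143 × 0.125 ≈ 4.143 mcg/mL.
Trough 4.1 mcg/mL vs MEC 2 mcg/mL: adequate.

4.1 mcg/mL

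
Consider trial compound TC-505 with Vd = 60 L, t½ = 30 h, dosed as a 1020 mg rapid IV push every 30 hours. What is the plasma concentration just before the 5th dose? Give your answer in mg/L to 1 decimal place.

f = (1/2)^(τ/t½) = (1/2)^(30/30) ≈ 0.5000.
C₀ = D/Vd = 1020/60 ≈ 17.000 mg/L.
Before the 5th dose, 4 doses have been given. Superposition: Cmin = C₀·(f + f² + … + f^4).
≈ 17.000 × (0.5000 + 0.2500 + 0.1250 + 0.0625) ≈ 17.000 × 0.9375 ≈ 15.938 mg/L.

15.9 mg/L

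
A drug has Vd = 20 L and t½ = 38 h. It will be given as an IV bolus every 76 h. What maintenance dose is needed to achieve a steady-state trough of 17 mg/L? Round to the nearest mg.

1020 mg

τ/t½ = 76/38 ≈ 2, so f = (1/2)^(76/38) ≈ 0.250000.
Cmin,ss = (D/Vd)·f/(1−f), so D = Cmin,ss·Vd·(1−f)/f.
D = 17 × 20 × (1−f)/f ≈ 17 × 20 × 3.00000 ≈ 1020.00 mg.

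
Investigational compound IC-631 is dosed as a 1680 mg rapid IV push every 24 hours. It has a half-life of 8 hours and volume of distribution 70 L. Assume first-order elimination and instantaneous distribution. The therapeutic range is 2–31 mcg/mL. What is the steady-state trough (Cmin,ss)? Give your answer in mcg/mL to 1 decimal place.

τ = 24 h = 3 half-lives, so f = (1/2)^3 = 0.125.
Accumulation ratio R = 1/(1 − f) = 1/0.875 = 8/7.
Single-dose peak C₀ = D/Vd = 1680/70 = 24 mcg/mL.
Steady-state peak Cmax,ss = C₀·R = 24 × 8/7 ≈ 27.429 mcg/mL.
Steady-state trough Cmin,ss = Cmax,ss·f ≈ 27.429 × 0.125 ≈ 3.429 mcg/mL.
Trough 3.4 mcg/mL vs MEC 2 mcg/mL: adequate.

3.4 mcg/mL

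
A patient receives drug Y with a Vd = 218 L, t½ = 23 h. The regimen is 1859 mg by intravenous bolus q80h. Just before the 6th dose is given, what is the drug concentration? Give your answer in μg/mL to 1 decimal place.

f = (1/2)^(τ/t½) = (1/2)^(80/23) ≈ 0.0897.
C₀ = D/Vd = 1859/218 ≈ 8.528 μg/mL.
Before the 6th dose, 5 doses have been given. Superposition: Cmin = C₀·(f + f² + … + f^5).
≈ 8.528 × (0.0897 + 0.0080 + 0.0007 + 0.0001 + 0.0000) ≈ 8.528 × 0.0985 ≈ 0.840 μg/mL.

0.8 μg/mL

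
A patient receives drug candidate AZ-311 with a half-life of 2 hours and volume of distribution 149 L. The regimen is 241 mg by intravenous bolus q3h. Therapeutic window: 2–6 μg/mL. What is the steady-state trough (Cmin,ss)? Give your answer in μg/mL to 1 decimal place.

0.9 μg/mL

k = ln2/t½ = ln2/2 ≈ 0.346574 h⁻¹; fraction remaining f = e^(−kτ) = e^(−0.346574×3) ≈ 0.3536.
Each bolus raises the concentration by D/Vd = 241/149 ≈ 1.617 μg/mL.
Steady-state trough Cmin,ss = C₀·f/(1−f) ≈ 1.617 × 0.3536/0.6464 ≈ 0.885 μg/mL.
Trough 0.9 μg/mL vs MEC 2 μg/mL: subtherapeutic.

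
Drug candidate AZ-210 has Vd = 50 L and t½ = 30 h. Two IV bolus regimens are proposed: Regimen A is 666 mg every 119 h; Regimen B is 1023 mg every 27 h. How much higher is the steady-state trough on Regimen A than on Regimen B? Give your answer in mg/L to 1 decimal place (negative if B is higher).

-22.7 mg/L

Regimen A: f = (1/2)^(119/30) ≈ 0.0640; Cmin,ss = (666/50)·f/(1−f) ≈ 0.911 mg/L.
Regimen B: f = (1/2)^(27/30) ≈ 0.5359; Cmin,ss = (1023/50)·f/(1−f) ≈ 23.625 mg/L.
Difference ≈ 0.911 − 23.625 ≈ -22.714 mg/L.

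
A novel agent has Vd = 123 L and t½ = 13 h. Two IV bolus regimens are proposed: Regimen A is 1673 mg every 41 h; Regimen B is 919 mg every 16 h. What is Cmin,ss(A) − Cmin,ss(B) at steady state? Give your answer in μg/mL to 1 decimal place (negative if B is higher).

Regimen A: f = (1/2)^(41/13) ≈ 0.1124; Cmin,ss = (1673/123)·f/(1−f) ≈ 1.722 μg/mL.
Regimen B: f = (1/2)^(16/13) ≈ 0.4261; Cmin,ss = (919/123)·f/(1−f) ≈ 5.547 μg/mL.
Difference ≈ 1.722 − 5.547 ≈ -3.825 μg/mL.

-3.8 μg/mL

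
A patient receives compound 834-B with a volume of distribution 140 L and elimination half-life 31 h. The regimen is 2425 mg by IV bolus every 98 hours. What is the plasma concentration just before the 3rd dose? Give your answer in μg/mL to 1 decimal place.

2.2 μg/mL

f = (1/2)^(τ/t½) = (1/2)^(98/31) ≈ 0.1118.
C₀ = D/Vd = 2425/140 ≈ 17.321 μg/mL.
Before the 3rd dose, 2 doses have been given. Superposition: Cmin = C₀·(f + f²).
≈ 17.321 × (0.1118 + 0.0125) ≈ 17.321 × 0.1243 ≈ 2.153 μg/mL.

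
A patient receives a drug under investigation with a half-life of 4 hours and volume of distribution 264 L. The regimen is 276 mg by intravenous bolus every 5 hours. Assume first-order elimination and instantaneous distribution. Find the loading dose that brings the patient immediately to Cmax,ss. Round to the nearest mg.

476 mg

f = (1/2)^(5/4) ≈ 0.420448; accumulation ratio R = 1/(1−f) ≈ 1.72547.
Loading dose to hit Cmax,ss on first dose: D_load = D_maint·R ≈ 276 × 1.72547 ≈ 476.23 mg.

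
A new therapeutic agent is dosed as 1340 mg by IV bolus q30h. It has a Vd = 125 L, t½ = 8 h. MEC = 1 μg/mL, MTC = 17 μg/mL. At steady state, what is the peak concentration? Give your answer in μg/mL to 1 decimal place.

k = ln2/t½ = ln2/8 ≈ 0.086643 h⁻¹; fraction remaining f = e^(−kτ) = e^(−0.086643×30) ≈ 0.0743.
At steady state, accumulation factor R = 1/(1 − e^(−kτ)) ≈ 1.0803.
Each bolus raises the concentration by D/Vd = 1340/125 ≈ 10.720 μg/mL.
Steady-state peak Cmax,ss = C₀·R ≈ 10.720 × 1.0803 ≈ 11.581 μg/mL.
Peak 11.6 μg/mL vs MTC 17 μg/mL: below toxic threshold.

11.6 μg/mL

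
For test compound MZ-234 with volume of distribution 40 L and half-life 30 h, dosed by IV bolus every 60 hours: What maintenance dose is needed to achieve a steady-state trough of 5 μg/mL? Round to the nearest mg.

600 mg

τ/t½ = 60/30 ≈ 2, so f = (1/2)^(60/30) ≈ 0.250000.
Cmin,ss = (D/Vd)·f/(1−f), so D = Cmin,ss·Vd·(1−f)/f.
D = 5 × 40 × (1−f)/f ≈ 5 × 40 × 3.00000 ≈ 600.00 mg.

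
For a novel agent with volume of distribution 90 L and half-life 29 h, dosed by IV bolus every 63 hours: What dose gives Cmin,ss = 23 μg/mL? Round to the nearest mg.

τ/t½ = 63/29 ≈ 2.1724, so f = (1/2)^(63/29) ≈ 0.221839.
Cmin,ss = (D/Vd)·f/(1−f), so D = Cmin,ss·Vd·(1−f)/f.
D = 23 × 90 × (1−f)/f ≈ 23 × 90 × 3.50777 ≈ 7261.08 mg.

7261 mg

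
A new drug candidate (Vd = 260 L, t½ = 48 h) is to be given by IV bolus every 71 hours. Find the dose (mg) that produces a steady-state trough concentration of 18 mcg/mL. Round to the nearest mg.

τ/t½ = 71/48 ≈ 1.4792, so f = (1/2)^(71/48) ≈ 0.358696.
Cmin,ss = (D/Vd)·f/(1−f), so D = Cmin,ss·Vd·(1−f)/f.
D = 18 × 260 × (1−f)/f ≈ 18 × 260 × 1.78788 ≈ 8367.28 mg.

8367 mg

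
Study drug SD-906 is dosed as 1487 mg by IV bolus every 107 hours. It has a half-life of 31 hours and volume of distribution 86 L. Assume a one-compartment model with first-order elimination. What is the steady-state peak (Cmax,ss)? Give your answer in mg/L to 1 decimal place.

k = ln2/t½ = ln2/31 ≈ 0.022360 h⁻¹; fraction remaining f = e^(−kτ) = e^(−0.022360×107) ≈ 0.0914.
At steady state, accumulation factor R = 1/(1 − e^(−kτ)) ≈ 1.1006.
Each bolus raises the concentration by D/Vd = 1487/86 ≈ 17.291 mg/L.
Cmax,ss = C₀/(1 − f) ≈ 17.291/0.9086 ≈ 19.030 mg/L.

19.0 mg/L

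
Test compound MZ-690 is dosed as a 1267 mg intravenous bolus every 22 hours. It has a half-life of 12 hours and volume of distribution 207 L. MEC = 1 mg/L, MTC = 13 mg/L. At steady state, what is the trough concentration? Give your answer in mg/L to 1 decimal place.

2.4 mg/L

τ/t½ = 22/12 ≈ 1.8333, so fraction remaining f = (1/2)^(22/12) ≈ 0.2806.
Accumulation ratio R = 1/(1 − f) ≈ 1/0.7194 ≈ 1.3900.
Each bolus raises the concentration by D/Vd = 1267/207 ≈ 6.121 mg/L.
Steady-state peak Cmax,ss = C₀·R ≈ 6.121 × 1.3900 ≈ 8.508 mg/L.
One interval later, Cmin,ss = Cmax,ss·e^(−kτ) ≈ 8.508 × 0.2806 ≈ 2.387 mg/L.
Trough 2.4 mg/L vs MEC 1 mg/L: adequate.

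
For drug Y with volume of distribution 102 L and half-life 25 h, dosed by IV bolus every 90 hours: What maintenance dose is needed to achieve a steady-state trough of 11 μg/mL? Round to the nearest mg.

12483 mg

τ/t½ = 90/25 ≈ 3.6, so f = (1/2)^(90/25) ≈ 0.082469.
Cmin,ss = (D/Vd)·f/(1−f), so D = Cmin,ss·Vd·(1−f)/f.
D = 11 × 102 × (1−f)/f ≈ 11 × 102 × 11.12577 ≈ 12483.11 mg.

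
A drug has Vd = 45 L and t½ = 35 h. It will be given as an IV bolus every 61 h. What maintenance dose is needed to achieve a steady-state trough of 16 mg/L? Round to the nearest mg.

τ/t½ = 61/35 ≈ 1.7429, so f = (1/2)^(61/35) ≈ 0.298777.
Cmin,ss = (D/Vd)·f/(1−f), so D = Cmin,ss·Vd·(1−f)/f.
D = 16 × 45 × (1−f)/f ≈ 16 × 45 × 2.34698 ≈ 1689.83 mg.

1690 mg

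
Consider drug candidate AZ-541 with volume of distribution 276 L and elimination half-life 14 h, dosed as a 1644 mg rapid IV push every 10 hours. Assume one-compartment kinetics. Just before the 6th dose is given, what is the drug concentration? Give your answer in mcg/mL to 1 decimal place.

f = (1/2)^(τ/t½) = (1/2)^(10/14) ≈ 0.6095.
C₀ = D/Vd = 1644/276 ≈ 5.957 mcg/mL.
Before the 6th dose, 5 doses have been given. Superposition: Cmin = C₀·(f + f² + … + f^5).
≈ 5.957 × (0.6095 + 0.3715 + 0.2264 + 0.1380 + 0.0841) ≈ 5.957 × 1.4295 ≈ 8.516 mcg/mL.

8.5 mcg/mL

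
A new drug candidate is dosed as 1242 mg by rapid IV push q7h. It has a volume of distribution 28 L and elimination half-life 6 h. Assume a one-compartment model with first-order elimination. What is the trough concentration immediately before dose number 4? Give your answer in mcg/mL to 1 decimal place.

f = (1/2)^(τ/t½) = (1/2)^(7/6) ≈ 0.4454.
C₀ = D/Vd = 1242/28 ≈ 44.357 mcg/mL.
Before the 4th dose, 3 doses have been given. Superposition: Cmin = C₀·(f + f² + … + f^3).
≈ 44.357 × (0.4454 + 0.1984 + 0.0884) ≈ 44.357 × 0.7322 ≈ 32.478 mcg/mL.

32.5 mcg/mL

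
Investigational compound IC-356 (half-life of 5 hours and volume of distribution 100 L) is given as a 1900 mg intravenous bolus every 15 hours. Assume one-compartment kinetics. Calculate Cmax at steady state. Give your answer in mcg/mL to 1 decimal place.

21.7 mcg/mL

The dosing interval is 3 half-lives, so f = 2^(−3) = 0.125.
Accumulation ratio R = 1/(1 − f) = 1/0.875 = 8/7.
Single-dose peak C₀ = D/Vd = 1900/100 = 19 mcg/mL.
Steady-state peak Cmax,ss = C₀·R = 19 × 8/7 ≈ 21.714 mcg/mL.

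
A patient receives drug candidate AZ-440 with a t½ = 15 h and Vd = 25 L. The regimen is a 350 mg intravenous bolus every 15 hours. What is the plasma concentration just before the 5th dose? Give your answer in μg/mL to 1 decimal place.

13.1 μg/mL

f = (1/2)^(τ/t½) = (1/2)^(15/15) ≈ 0.5000.
C₀ = D/Vd = 350/25 ≈ 14.000 μg/mL.
Before the 5th dose, 4 doses have been given. Superposition: Cmin = C₀·(f + f² + … + f^4).
≈ 14.000 × (0.5000 + 0.2500 + 0.1250 + 0.0625) ≈ 14.000 × 0.9375 ≈ 13.125 μg/mL.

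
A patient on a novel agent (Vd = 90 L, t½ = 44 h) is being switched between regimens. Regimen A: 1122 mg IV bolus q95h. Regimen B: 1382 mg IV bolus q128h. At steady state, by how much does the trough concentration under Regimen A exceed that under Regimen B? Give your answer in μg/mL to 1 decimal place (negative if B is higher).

Regimen A: f = (1/2)^(95/44) ≈ 0.2239; Cmin,ss = (1122/90)·f/(1−f) ≈ 3.597 μg/mL.
Regimen B: f = (1/2)^(128/44) ≈ 0.1331; Cmin,ss = (1382/90)·f/(1−f) ≈ 2.358 μg/mL.
Difference ≈ 3.597 − 2.358 ≈ 1.239 μg/mL.

1.2 μg/mL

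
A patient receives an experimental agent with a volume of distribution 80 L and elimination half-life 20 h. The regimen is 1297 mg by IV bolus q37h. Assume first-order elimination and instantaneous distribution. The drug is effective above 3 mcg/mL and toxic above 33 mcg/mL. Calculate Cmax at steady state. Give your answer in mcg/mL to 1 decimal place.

k = ln2/t½ = ln2/20 ≈ 0.034657 h⁻¹; fraction remaining f = e^(−kτ) = e^(−0.034657×37) ≈ 0.2774.
Accumulation ratio R = 1/(1 − f) ≈ 1/0.7226 ≈ 1.3839.
Each bolus raises the concentration by D/Vd = 1297/80 ≈ 16.212 mcg/mL.
Steady-state peak Cmax,ss = C₀·R ≈ 16.212 × 1.3839 ≈ 22.436 mcg/mL.
Peak 22.4 mcg/mL vs MTC 33 mcg/mL: below toxic threshold.

22.4 mcg/mL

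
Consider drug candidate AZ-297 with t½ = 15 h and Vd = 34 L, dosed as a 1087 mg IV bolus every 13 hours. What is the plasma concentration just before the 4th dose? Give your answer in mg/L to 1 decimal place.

f = (1/2)^(τ/t½) = (1/2)^(13/15) ≈ 0.5484.
C₀ = D/Vd = 1087/34 ≈ 31.971 mg/L.
Before the 4th dose, 3 doses have been given. Superposition: Cmin = C₀·(f + f² + … + f^3).
≈ 31.971 × (0.5484 + 0.3007 + 0.1649) ≈ 31.971 × 1.0140 ≈ 32.419 mg/L.

32.4 mg/L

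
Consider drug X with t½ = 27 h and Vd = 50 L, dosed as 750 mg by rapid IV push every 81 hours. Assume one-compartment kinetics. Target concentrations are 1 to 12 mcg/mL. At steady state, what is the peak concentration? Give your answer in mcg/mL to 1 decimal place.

The dosing interval is 3 half-lives, so f = 2^(−3) = 0.125.
Accumulation ratio R = 1/(1 − f) = 1/0.875 = 8/7.
Single-dose peak C₀ = D/Vd = 750/50 = 15 mcg/mL.
Steady-state peak Cmax,ss = C₀·R = 15 × 8/7 ≈ 17.143 mcg/mL.
Peak 17.1 mcg/mL vs MTC 12 mcg/mL: exceeds toxic threshold.

17.1 mcg/mL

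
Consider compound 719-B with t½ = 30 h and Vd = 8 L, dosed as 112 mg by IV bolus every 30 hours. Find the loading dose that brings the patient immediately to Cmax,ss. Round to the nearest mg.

f = (1/2)^(30/30) ≈ 0.500000; accumulation ratio R = 1/(1−f) ≈ 2.00000.
Loading dose to hit Cmax,ss on first dose: D_load = D_maint·R ≈ 112 × 2.00000 ≈ 224.00 mg.

224 mg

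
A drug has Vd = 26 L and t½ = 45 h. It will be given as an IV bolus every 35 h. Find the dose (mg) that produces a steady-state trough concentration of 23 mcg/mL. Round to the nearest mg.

τ/t½ = 35/45 ≈ 0.77778, so f = (1/2)^(35/45) ≈ 0.583265.
Cmin,ss = (D/Vd)·f/(1−f), so D = Cmin,ss·Vd·(1−f)/f.
D = 23 × 26 × (1−f)/f ≈ 23 × 26 × 0.71449 ≈ 427.27 mg.

427 mg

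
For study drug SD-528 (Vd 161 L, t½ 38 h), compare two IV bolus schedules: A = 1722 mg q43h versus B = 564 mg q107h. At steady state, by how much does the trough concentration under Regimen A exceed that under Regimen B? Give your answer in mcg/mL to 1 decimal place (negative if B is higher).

8.4 mcg/mL

Regimen A: f = (1/2)^(43/38) ≈ 0.4564; Cmin,ss = (1722/161)·f/(1−f) ≈ 8.980 mcg/mL.
Regimen B: f = (1/2)^(107/38) ≈ 0.1420; Cmin,ss = (564/161)·f/(1−f) ≈ 0.580 mcg/mL.
Difference ≈ 8.980 − 0.580 ≈ 8.400 mcg/mL.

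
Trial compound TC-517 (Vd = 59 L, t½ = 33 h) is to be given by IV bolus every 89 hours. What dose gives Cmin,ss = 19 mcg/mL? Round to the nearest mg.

τ/t½ = 89/33 ≈ 2.697, so f = (1/2)^(89/33) ≈ 0.154217.
Cmin,ss = (D/Vd)·f/(1−f), so D = Cmin,ss·Vd·(1−f)/f.
D = 19 × 59 × (1−f)/f ≈ 19 × 59 × 5.48437 ≈ 6147.98 mg.

6148 mg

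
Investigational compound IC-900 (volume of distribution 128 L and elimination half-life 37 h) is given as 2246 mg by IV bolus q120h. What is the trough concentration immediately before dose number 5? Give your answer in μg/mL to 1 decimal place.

2.1 μg/mL

f = (1/2)^(τ/t½) = (1/2)^(120/37) ≈ 0.1056.
C₀ = D/Vd = 2246/128 ≈ 17.547 μg/mL.
Before the 5th dose, 4 doses have been given. Superposition: Cmin = C₀·(f + f² + … + f^4).
≈ 17.547 × (0.1056 + 0.0112 + 0.0012 + 0.0001) ≈ 17.547 × 0.1181 ≈ 2.072 μg/mL.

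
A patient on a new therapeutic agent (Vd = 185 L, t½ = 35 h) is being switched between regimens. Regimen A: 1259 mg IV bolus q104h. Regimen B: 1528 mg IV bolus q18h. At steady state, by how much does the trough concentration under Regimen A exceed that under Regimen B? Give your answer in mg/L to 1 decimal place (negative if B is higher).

-18.3 mg/L

Regimen A: f = (1/2)^(104/35) ≈ 0.1275; Cmin,ss = (1259/185)·f/(1−f) ≈ 0.994 mg/L.
Regimen B: f = (1/2)^(18/35) ≈ 0.7001; Cmin,ss = (1528/185)·f/(1−f) ≈ 19.281 mg/L.
Difference ≈ 0.994 − 19.281 ≈ -18.287 mg/L.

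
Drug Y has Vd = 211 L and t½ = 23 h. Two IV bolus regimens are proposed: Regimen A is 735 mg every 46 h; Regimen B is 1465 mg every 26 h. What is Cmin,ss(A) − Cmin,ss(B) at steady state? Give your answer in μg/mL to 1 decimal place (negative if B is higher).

Regimen A: f = (1/2)^(46/23) ≈ 0.2500; Cmin,ss = (735/211)·f/(1−f) ≈ 1.161 μg/mL.
Regimen B: f = (1/2)^(26/23) ≈ 0.4568; Cmin,ss = (1465/211)·f/(1−f) ≈ 5.839 μg/mL.
Difference ≈ 1.161 − 5.839 ≈ -4.678 μg/mL.

-4.7 μg/mL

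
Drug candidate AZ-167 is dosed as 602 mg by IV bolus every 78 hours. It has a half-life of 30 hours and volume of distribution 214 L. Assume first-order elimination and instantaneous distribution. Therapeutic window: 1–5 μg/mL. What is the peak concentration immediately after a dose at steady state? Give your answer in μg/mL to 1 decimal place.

τ/t½ = 78/30 ≈ 2.6, so fraction remaining f = (1/2)^(78/30) ≈ 0.1649.
Accumulation ratio R = 1/(1 − f) ≈ 1/0.8351 ≈ 1.1975.
Single-dose peak C₀ = D/Vd = 602/214 ≈ 2.813 μg/mL.
Steady-state peak Cmax,ss = C₀·R ≈ 2.813 × 1.1975 ≈ 3.369 μg/mL.
Peak 3.4 μg/mL vs MTC 5 μg/mL: below toxic threshold.

3.4 μg/mL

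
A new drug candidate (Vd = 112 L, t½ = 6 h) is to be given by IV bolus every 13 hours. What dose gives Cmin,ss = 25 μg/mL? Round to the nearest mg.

9772 mg

τ/t½ = 13/6 ≈ 2.1667, so f = (1/2)^(13/6) ≈ 0.222725.
Cmin,ss = (D/Vd)·f/(1−f), so D = Cmin,ss·Vd·(1−f)/f.
D = 25 × 112 × (1−f)/f ≈ 25 × 112 × 3.48984 ≈ 9771.55 mg.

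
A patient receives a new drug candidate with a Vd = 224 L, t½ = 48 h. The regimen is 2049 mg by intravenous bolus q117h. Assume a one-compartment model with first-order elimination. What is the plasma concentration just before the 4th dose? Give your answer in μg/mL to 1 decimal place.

2.1 μg/mL

f = (1/2)^(τ/t½) = (1/2)^(117/48) ≈ 0.1846.
C₀ = D/Vd = 2049/224 ≈ 9.147 μg/mL.
Before the 4th dose, 3 doses have been given. Superposition: Cmin = C₀·(f + f² + … + f^3).
≈ 9.147 × (0.1846 + 0.0341 + 0.0063) ≈ 9.147 × 0.2250 ≈ 2.058 μg/mL.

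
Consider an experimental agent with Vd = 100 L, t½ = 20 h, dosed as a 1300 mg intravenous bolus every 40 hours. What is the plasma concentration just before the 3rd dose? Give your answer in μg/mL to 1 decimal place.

4.1 μg/mL

f = (1/2)^(τ/t½) = (1/2)^(40/20) ≈ 0.2500.
C₀ = D/Vd = 1300/100 ≈ 13.000 μg/mL.
Before the 3rd dose, 2 doses have been given. Superposition: Cmin = C₀·(f + f²).
≈ 13.000 × (0.2500 + 0.0625) ≈ 13.000 × 0.3125 ≈ 4.062 μg/mL.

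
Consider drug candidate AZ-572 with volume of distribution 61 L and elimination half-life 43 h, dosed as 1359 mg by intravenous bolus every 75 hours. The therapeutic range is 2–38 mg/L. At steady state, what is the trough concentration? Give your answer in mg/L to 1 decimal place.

Over one 75-h interval, 75/43 ≈ 1.7442 half-lives elapse, leaving f ≈ 0.2985 of each dose.
Each bolus raises the concentration by D/Vd = 1359/61 ≈ 22.279 mg/L.
Steady-state trough Cmin,ss = C₀·f/(1−f) ≈ 22.279 × 0.2985/0.7015 ≈ 9.480 mg/L.
Trough 9.5 mg/L vs MEC 2 mg/L: adequate.

9.5 mg/L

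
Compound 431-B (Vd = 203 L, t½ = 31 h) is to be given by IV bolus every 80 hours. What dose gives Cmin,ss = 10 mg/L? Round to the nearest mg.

10114 mg

τ/t½ = 80/31 ≈ 2.5806, so f = (1/2)^(80/31) ≈ 0.167166.
Cmin,ss = (D/Vd)·f/(1−f), so D = Cmin,ss·Vd·(1−f)/f.
D = 10 × 203 × (1−f)/f ≈ 10 × 203 × 4.98208 ≈ 10113.62 mg.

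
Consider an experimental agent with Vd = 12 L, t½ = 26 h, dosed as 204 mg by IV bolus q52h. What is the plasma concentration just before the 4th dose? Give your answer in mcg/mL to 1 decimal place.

5.6 mcg/mL

f = (1/2)^(τ/t½) = (1/2)^(52/26) ≈ 0.2500.
C₀ = D/Vd = 204/12 ≈ 17.000 mcg/mL.
Before the 4th dose, 3 doses have been given. Superposition: Cmin = C₀·(f + f² + … + f^3).
≈ 17.000 × (0.2500 + 0.0625 + 0.0156) ≈ 17.000 × 0.3281 ≈ 5.578 mcg/mL.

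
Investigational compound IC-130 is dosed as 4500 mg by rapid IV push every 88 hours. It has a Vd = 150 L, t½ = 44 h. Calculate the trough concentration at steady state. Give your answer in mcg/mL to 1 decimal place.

The dosing interval is 2 half-lives, so f = 2^(−2) = 0.25.
At steady state, R = 1/(1 − 0.25) = 4/3.
Single-dose peak C₀ = D/Vd = 4500/150 = 30 mcg/mL.
Steady-state peak Cmax,ss = C₀·R = 30 × 4/3 ≈ 40.000 mcg/mL.
Steady-state trough Cmin,ss = Cmax,ss·f ≈ 40.000 × 0.25 ≈ 10.000 mcg/mL.

10.0 mcg/mL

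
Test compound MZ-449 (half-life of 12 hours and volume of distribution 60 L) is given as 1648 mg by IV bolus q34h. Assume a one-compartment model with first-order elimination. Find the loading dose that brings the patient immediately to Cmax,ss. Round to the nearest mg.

1917 mg

f = (1/2)^(34/12) ≈ 0.140308; accumulation ratio R = 1/(1−f) ≈ 1.16321.
Loading dose to hit Cmax,ss on first dose: D_load = D_maint·R ≈ 1648 × 1.16321 ≈ 1916.97 mg.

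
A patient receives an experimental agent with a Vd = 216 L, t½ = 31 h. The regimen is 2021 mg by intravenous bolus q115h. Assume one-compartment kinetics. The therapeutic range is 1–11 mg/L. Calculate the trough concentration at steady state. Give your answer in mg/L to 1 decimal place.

Over one 115-h interval, 115/31 ≈ 3.7097 half-lives elapse, leaving f ≈ 0.0764 of each dose.
Each bolus raises the concentration by D/Vd = 2021/216 ≈ 9.356 mg/L.
Steady-state trough Cmin,ss = C₀·f/(1−f) ≈ 9.356 × 0.0764/0.9236 ≈ 0.774 mg/L.
Trough 0.8 mg/L vs MEC 1 mg/L: subtherapeutic.

0.8 mg/L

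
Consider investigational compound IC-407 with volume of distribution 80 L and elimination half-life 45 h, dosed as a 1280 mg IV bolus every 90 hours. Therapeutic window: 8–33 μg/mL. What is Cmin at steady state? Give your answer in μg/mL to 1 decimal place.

5.3 μg/mL

τ = 90 h = 2 half-lives, so f = (1/2)^2 = 0.25.
At steady state, R = 1/(1 − 0.25) = 4/3.
Single-dose peak C₀ = D/Vd = 1280/80 = 16 μg/mL.
Steady-state peak Cmax,ss = C₀·R = 16 × 4/3 ≈ 21.333 μg/mL.
Steady-state trough Cmin,ss = Cmax,ss·f ≈ 21.333 × 0.25 ≈ 5.333 μg/mL.
Trough 5.3 μg/mL vs MEC 8 μg/mL: subtherapeutic.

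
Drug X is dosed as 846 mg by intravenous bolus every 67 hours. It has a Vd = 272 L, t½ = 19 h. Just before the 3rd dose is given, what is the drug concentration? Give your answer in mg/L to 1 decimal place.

f = (1/2)^(τ/t½) = (1/2)^(67/19) ≈ 0.0868.
C₀ = D/Vd = 846/272 ≈ 3.110 mg/L.
Before the 3rd dose, 2 doses have been given. Superposition: Cmin = C₀·(f + f²).
≈ 3.110 × (0.0868 + 0.0075) ≈ 3.110 × 0.0943 ≈ 0.293 mg/L.

0.3 mg/L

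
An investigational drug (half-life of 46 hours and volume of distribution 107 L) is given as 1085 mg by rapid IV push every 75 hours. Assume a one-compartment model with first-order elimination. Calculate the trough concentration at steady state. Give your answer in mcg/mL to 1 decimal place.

τ/t½ = 75/46 ≈ 1.6304, so fraction remaining f = (1/2)^(75/46) ≈ 0.3230.
Accumulation ratio R = 1/(1 − f) ≈ 1/0.6770 ≈ 1.4771.
Each bolus raises the concentration by D/Vd = 1085/107 ≈ 10.140 mcg/mL.
Steady-state peak Cmax,ss = C₀·R ≈ 10.140 × 1.4771 ≈ 14.978 mcg/mL.
Steady-state trough Cmin,ss = Cmax,ss·f ≈ 14.978 × 0.3230 ≈ 4.838 mcg/mL.

4.8 mcg/mL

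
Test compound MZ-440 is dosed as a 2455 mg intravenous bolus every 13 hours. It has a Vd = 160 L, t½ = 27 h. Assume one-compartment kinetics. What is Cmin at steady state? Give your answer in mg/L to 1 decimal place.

38.7 mg/L

k = ln2/t½ = ln2/27 ≈ 0.025672 h⁻¹; fraction remaining f = e^(−kτ) = e^(−0.025672×13) ≈ 0.7162.
Single-dose peak C₀ = D/Vd = 2455/160 ≈ 15.344 mg/L.
Steady-state trough Cmin,ss = C₀·f/(1−f) ≈ 15.344 × 0.7162/0.2838 ≈ 38.722 mg/L.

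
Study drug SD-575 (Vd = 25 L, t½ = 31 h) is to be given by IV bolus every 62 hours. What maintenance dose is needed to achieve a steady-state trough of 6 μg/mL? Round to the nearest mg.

τ/t½ = 62/31 ≈ 2, so f = (1/2)^(62/31) ≈ 0.250000.
Cmin,ss = (D/Vd)·f/(1−f), so D = Cmin,ss·Vd·(1−f)/f.
D = 6 × 25 × (1−f)/f ≈ 6 × 25 × 3.00000 ≈ 450.00 mg.

450 mg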